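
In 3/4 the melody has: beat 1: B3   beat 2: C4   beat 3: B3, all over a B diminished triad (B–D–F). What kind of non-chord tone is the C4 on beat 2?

Upper neighbor tone.

The harmony at that moment is B diminished triad (B, D, F); C4 is not a chord tone.
It is approached by step up from B3 and left by step down to B3.
Step away and step back to the same note — a neighbor tone (upper neighbor).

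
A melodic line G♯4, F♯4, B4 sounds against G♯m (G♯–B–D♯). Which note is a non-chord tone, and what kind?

The harmony at that moment is G♯ minor triad (G♯, B, D♯); F♯4 is not a chord tone.
It is approached by step down from G♯4 and left by leap up to B4.
Step in, leap out — an escape tone.

F♯4 is an escape tone.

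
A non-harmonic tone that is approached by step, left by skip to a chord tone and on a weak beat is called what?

Escape tone.

Approach: by step. Departure: by leap. Metric position: weak.
Step in, leap out, from a weak position — an escape tone (échappée). (It is the mirror image of the appoggiatura, which leaps in and steps out on a strong beat.)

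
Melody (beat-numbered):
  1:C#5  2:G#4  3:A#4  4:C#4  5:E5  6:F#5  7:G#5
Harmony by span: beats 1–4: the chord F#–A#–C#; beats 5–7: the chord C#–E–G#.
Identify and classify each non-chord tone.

The harmony at that moment is F# major triad (F#, A#, C#); G#4 is not a chord tone.
It is approached by leap down from C#5 and left by step up to A#4.
Leap in, step out — an appoggiatura.
The harmony at that moment is C# minor triad (C#, E, G#); F#5 is not a chord tone.
It is approached by step up from E5 and left by step up to G#5.
Step in, step out in the same direction — a passing tone.

G#4 (beat 2) — appoggiatura; F#5 (beat 6) — passing tone.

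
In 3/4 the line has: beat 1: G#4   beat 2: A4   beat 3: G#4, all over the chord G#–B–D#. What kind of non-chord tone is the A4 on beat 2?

Upper neighbor tone.

The harmony at that moment is G# minor triad (G#, B, D#); A4 is not a chord tone.
It is approached by step up from G#4 and left by step down to G#4.
Step away and step back to the same note — a neighbor tone (upper neighbor).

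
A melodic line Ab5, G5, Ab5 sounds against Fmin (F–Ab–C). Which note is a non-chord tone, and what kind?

G5 is a neighbor tone.

The harmony at that moment is F minor triad (F, Ab, C); G5 is not a chord tone.
It is approached by step down from Ab5 and left by step up to Ab5.
Step away and step back to the same note — a neighbor tone (lower neighbor).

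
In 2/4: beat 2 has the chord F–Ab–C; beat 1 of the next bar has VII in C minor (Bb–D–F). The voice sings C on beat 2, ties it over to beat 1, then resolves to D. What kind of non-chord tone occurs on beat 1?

Retardation.

The harmony at that moment is Bb major triad (Bb, D, F); C is not a chord tone.
It is held over (the same pitch as the preceding C) and left by step up to D.
Held over from the previous chord and resolving up by step — a retardation.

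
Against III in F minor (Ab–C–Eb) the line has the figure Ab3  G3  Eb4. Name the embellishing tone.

G3 is an escape tone.

The harmony at that moment is Ab major triad (Ab, C, Eb); G3 is not a chord tone.
It is approached by step down from Ab3 and left by leap up to Eb4.
Step in, leap out — an escape tone.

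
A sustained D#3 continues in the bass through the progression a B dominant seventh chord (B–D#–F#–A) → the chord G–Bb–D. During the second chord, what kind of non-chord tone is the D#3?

The harmony at that moment is G minor triad (G, Bb, D); D#3 is not a chord tone.
It is held over (the same pitch as the preceding D#3) and then sustained as the same pitch into the next harmony.
Sustained through a change of harmony — a pedal tone.

Pedal tone (pedal point).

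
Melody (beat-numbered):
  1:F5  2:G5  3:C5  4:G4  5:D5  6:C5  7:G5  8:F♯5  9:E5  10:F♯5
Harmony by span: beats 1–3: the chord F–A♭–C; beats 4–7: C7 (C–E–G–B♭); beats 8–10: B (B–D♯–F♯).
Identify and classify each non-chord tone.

The harmony at that moment is F minor triad (F, A♭, C); G5 is not a chord tone.
It is approached by step up from F5 and left by leap down to C5.
Step in, leap out — an escape tone.
The harmony at that moment is C dominant seventh chord (C, E, G, B♭); D5 is not a chord tone.
It is approached by leap up from G4 and left by step down to C5.
Leap in, step out — an appoggiatura.
The harmony at that moment is B major triad (B, D♯, F♯); E5 is not a chord tone.
It is approached by step down from F♯5 and left by step up to F♯5.
Step away and step back to the same note — a neighbor tone (lower neighbor).

G5 (beat 2) — escape tone; D5 (beat 5) — appoggiatura; E5 (beat 9) — neighbor tone.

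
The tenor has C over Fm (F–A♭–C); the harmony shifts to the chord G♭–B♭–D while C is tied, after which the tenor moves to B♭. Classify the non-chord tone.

C is a suspension.

The harmony at that moment is G♭ augmented triad (G♭, B♭, D); C is not a chord tone.
It is held over (the same pitch as the preceding C) and left by step down to B♭.
Held over from the previous chord and resolving down by step — a suspension.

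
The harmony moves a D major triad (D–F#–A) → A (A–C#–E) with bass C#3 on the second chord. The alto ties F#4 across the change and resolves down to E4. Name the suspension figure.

At the second chord the bass is C#3. The suspended F#4 lies a fourth above the bass; after resolving down by step to E4, the interval above the bass becomes a third.
Suspension figures are named by those two intervals: 4–3.

4–3 suspension.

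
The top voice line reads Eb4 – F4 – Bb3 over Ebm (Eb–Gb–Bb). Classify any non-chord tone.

F4 is an escape tone.

The harmony at that moment is Eb minor triad (Eb, Gb, Bb); F4 is not a chord tone.
It is approached by step up from Eb4 and left by leap down to Bb3.
Step in, leap out — an escape tone.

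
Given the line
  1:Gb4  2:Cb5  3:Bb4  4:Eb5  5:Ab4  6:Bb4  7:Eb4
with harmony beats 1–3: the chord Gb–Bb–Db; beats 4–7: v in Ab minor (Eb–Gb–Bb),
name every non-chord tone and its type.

The harmony at that moment is Gb major triad (Gb, Bb, Db); Cb5 is not a chord tone.
It is approached by leap up from Gb4 and left by step down to Bb4.
Leap in, step out — an appoggiatura.
The harmony at that moment is Eb minor triad (Eb, Gb, Bb); Ab4 is not a chord tone.
It is approached by leap down from Eb5 and left by step up to Bb4.
Leap in, step out — an appoggiatura.

Cb5 (beat 2) — appoggiatura; Ab4 (beat 5) — appoggiatura.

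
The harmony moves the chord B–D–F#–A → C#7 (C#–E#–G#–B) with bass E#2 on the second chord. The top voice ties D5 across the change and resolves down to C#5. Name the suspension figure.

7–6 suspension.

At the second chord the bass is E#2. The suspended D5 lies a seventh above the bass; after resolving down by step to C#5, the interval above the bass becomes a sixth.
Suspension figures are named by those two intervals: 7–6.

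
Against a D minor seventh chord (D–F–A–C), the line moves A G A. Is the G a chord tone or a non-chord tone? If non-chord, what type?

The harmony at that moment is D minor seventh chord (D, F, A, C); G is not a chord tone.
It is approached by step down from A and left by step up to A.
Step away and step back to the same note — a neighbor tone (lower neighbor).

Non-chord tone — a neighbor tone.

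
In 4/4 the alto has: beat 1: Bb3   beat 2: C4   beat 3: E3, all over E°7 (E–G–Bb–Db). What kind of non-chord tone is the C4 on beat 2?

Escape tone.

The harmony at that moment is E diminished seventh chord (E, G, Bb, Db); C4 is not a chord tone.
It is approached by step up from Bb3 and left by leap down to E3.
Step in, leap out, on a weak beat — an escape tone.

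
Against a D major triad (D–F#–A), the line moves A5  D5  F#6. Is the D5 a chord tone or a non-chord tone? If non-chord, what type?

D major triad contains D, F#, A; D is the root, so it is a chord tone.

Chord tone (the root of D major triad).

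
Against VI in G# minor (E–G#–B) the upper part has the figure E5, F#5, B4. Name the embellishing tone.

F#5 is an escape tone.

The harmony at that moment is E major triad (E, G#, B); F#5 is not a chord tone.
It is approached by step up from E5 and left by leap down to B4.
Step in, leap out — an escape tone.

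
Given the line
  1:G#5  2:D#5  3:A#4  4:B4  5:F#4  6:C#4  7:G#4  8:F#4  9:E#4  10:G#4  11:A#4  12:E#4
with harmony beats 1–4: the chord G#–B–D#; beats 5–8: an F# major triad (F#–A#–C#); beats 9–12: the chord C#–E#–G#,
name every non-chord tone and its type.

The harmony at that moment is G# minor triad (G#, B, D#); A#4 is not a chord tone.
It is approached by leap down from D#5 and left by step up to B4.
Leap in, step out — an appoggiatura.
The harmony at that moment is F# major triad (F#, A#, C#); G#4 is not a chord tone.
It is approached by leap up from C#4 and left by step down to F#4.
Leap in, step out — an appoggiatura.
The harmony at that moment is C# major triad (C#, E#, G#); A#4 is not a chord tone.
It is approached by step up from G#4 and left by leap down to E#4.
Step in, leap out — an escape tone.

A#4 (beat 3) — appoggiatura; G#4 (beat 7) — appoggiatura; A#4 (beat 11) — escape tone.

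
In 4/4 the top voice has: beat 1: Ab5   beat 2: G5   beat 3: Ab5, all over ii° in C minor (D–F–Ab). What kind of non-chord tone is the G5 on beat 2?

The harmony at that moment is D diminished triad (D, F, Ab); G5 is not a chord tone.
It is approached by step down from Ab5 and left by step up to Ab5.
Step away and step back to the same note — a neighbor tone (lower neighbor).

Lower neighbor tone.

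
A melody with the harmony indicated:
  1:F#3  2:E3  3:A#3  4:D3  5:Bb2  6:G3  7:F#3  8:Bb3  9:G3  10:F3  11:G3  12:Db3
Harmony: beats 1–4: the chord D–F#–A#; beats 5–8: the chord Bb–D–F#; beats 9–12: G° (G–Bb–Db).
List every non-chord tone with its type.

The harmony at that moment is D augmented triad (D, F#, A#); E3 is not a chord tone.
It is approached by step down from F#3 and left by leap up to A#3.
Step in, leap out — an escape tone.
The harmony at that moment is Bb augmented triad (Bb, D, F#); G3 is not a chord tone.
It is approached by leap up from Bb2 and left by step down to F#3.
Leap in, step out — an appoggiatura.
The harmony at that moment is G diminished triad (G, Bb, Db); F3 is not a chord tone.
It is approached by step down from G3 and left by step up to G3.
Step away and step back to the same note — a neighbor tone (lower neighbor).

E3 (beat 2) — escape tone; G3 (beat 6) — appoggiatura; F3 (beat 10) — neighbor tone.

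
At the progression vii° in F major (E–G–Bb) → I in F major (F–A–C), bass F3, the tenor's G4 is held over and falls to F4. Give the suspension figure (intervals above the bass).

At the second chord the bass is F3. The suspended G4 lies a ninth above the bass; after resolving down by step to F4, the interval above the bass becomes an octave.
Suspension figures are named by those two intervals: 9–8.

9–8 suspension.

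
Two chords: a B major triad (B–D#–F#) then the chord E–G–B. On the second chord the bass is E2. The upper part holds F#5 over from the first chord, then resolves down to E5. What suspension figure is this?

9–8 suspension.

At the second chord the bass is E2. The suspended F#5 lies a ninth above the bass; after resolving down by step to E5, the interval above the bass becomes an octave.
Suspension figures are named by those two intervals: 9–8.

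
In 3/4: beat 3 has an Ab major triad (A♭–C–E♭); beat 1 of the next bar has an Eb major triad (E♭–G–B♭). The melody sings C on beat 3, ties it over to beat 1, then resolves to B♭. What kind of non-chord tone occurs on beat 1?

The harmony at that moment is E♭ major triad (E♭, G, B♭); C is not a chord tone.
It is held over (the same pitch as the preceding C) and left by step down to B♭.
Held over from the previous chord and resolving down by step — a suspension.

Suspension.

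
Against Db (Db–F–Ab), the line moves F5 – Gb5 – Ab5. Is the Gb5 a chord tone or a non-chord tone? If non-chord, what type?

The harmony at that moment is Db major triad (Db, F, Ab); Gb5 is not a chord tone.
It is approached by step up from F5 and left by step up to Ab5.
Step in, step out in the same direction — a passing tone.

Non-chord tone — a passing tone.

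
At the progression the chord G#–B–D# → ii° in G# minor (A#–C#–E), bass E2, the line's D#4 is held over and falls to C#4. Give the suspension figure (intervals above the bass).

At the second chord the bass is E2. The suspended D#4 lies a seventh above the bass; after resolving down by step to C#4, the interval above the bass becomes a sixth.
Suspension figures are named by those two intervals: 7–6.

7–6 suspension.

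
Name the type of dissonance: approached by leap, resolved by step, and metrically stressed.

Appoggiatura.

Approach: by leap. Departure: by step. Metric position: strong.
Leap in, step out, in a metrically strong position — an appoggiatura. (It is the mirror image of the escape tone, which steps in and leaps out from a weak position.)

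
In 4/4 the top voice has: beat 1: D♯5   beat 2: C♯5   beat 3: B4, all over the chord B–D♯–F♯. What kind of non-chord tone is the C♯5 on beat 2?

The harmony at that moment is B major triad (B, D♯, F♯); C♯5 is not a chord tone.
It is approached by step down from D♯5 and left by step down to B4.
Step in, step out in the same direction — a passing tone.

Passing tone.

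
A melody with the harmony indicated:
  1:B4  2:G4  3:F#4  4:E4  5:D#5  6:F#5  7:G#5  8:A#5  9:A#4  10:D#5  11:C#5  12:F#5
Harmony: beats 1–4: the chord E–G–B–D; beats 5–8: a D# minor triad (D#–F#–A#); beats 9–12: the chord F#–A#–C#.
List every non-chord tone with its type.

F#4 (beat 3) — passing tone; G#5 (beat 7) — passing tone; D#5 (beat 10) — appoggiatura.

The harmony at that moment is E minor seventh chord (E, G, B, D); F#4 is not a chord tone.
It is approached by step down from G4 and left by step down to E4.
Step in, step out in the same direction — a passing tone.
The harmony at that moment is D# minor triad (D#, F#, A#); G#5 is not a chord tone.
It is approached by step up from F#5 and left by step up to A#5.
Step in, step out in the same direction — a passing tone.
The harmony at that moment is F# major triad (F#, A#, C#); D#5 is not a chord tone.
It is approached by leap up from A#4 and left by step down to C#5.
Leap in, step out — an appoggiatura.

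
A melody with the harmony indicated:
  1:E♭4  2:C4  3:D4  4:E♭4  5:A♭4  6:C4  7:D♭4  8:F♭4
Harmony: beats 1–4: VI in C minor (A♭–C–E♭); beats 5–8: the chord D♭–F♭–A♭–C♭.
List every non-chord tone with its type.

The harmony at that moment is A♭ major triad (A♭, C, E♭); D4 is not a chord tone.
It is approached by step up from C4 and left by step up to E♭4.
Step in, step out in the same direction — a passing tone.
The harmony at that moment is D♭ minor seventh chord (D♭, F♭, A♭, C♭); C4 is not a chord tone.
It is approached by leap down from A♭4 and left by step up to D♭4.
Leap in, step out — an appoggiatura.

D4 (beat 3) — passing tone; C4 (beat 6) — appoggiatura.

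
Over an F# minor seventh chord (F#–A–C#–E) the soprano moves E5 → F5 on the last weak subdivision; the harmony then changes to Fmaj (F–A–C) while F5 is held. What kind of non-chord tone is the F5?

The harmony at that moment is F# minor seventh chord (F#, A, C#, E); F5 is not a chord tone.
It is approached by step up from E5 and then sustained as the same pitch into the next harmony.
Arriving early and becoming a chord tone when the harmony changes — an anticipation.

F5 is an anticipation.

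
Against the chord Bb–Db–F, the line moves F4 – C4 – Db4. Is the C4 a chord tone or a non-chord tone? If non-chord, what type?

The harmony at that moment is Bb minor triad (Bb, Db, F); C4 is not a chord tone.
It is approached by leap down from F4 and left by step up to Db4.
Leap in, step out — an appoggiatura.

Non-chord tone — an appoggiatura.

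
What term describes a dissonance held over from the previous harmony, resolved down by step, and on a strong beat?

Approach: by preparation — the pitch is first a chord tone, then held (tied or repeated) while the harmony changes under it. Departure: down by step. Metric position: strong.
A prepared dissonance that resolves downward by step — a suspension. (The same figure resolving upward would be a retardation.)

Suspension.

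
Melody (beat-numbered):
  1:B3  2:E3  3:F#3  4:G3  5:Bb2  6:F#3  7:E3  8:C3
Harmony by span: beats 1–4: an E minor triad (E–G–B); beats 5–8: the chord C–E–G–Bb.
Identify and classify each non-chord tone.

The harmony at that moment is E minor triad (E, G, B); F#3 is not a chord tone.
It is approached by step up from E3 and left by step up to G3.
Step in, step out in the same direction — a passing tone.
The harmony at that moment is C dominant seventh chord (C, E, G, Bb); F#3 is not a chord tone.
It is approached by leap up from Bb2 and left by step down to E3.
Leap in, step out — an appoggiatura.

F#3 (beat 3) — passing tone; F#3 (beat 6) — appoggiatura.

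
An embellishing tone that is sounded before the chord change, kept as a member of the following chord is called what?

Anticipation.

Approach: ahead of the chord change (typically by step), so it is dissonant against the current harmony. Departure: none — the same pitch is restated or held and is a chord tone of the new harmony.
Dissonant first, consonant once the harmony catches up: the note simply arrives early — an anticipation. (The reverse timing, consonant first and dissonant after the change, would be a suspension or retardation.)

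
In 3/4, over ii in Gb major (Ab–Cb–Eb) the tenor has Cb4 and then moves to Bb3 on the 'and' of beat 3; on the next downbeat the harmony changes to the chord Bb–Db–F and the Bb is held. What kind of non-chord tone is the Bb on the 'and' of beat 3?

The harmony at that moment is Ab minor triad (Ab, Cb, Eb); Bb3 is not a chord tone.
It is approached by step down from Cb4 and then sustained as the same pitch into the next harmony.
Arriving early and becoming a chord tone when the harmony changes — an anticipation.

Anticipation.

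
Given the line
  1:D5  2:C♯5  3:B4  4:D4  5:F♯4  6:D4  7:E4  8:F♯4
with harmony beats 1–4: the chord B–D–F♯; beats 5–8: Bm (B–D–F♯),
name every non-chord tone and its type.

C♯5 (beat 2) — passing tone; E4 (beat 7) — passing tone.

The harmony at that moment is B minor triad (B, D, F♯); C♯5 is not a chord tone.
It is approached by step down from D5 and left by step down to B4.
Step in, step out in the same direction — a passing tone.
The harmony at that moment is B minor triad (B, D, F♯); E4 is not a chord tone.
It is approached by step up from D4 and left by step up to F♯4.
Step in, step out in the same direction — a passing tone.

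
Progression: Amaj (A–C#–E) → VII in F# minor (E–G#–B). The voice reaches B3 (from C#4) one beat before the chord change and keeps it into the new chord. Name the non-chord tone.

The harmony at that moment is A major triad (A, C#, E); B3 is not a chord tone.
It is approached by step down from C#4 and then sustained as the same pitch into the next harmony.
Arriving early and becoming a chord tone when the harmony changes — an anticipation.

B3 is an anticipation.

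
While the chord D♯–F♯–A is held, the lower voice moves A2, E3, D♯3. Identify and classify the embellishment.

E3 is an appoggiatura.

The harmony at that moment is D♯ diminished triad (D♯, F♯, A); E3 is not a chord tone.
It is approached by leap up from A2 and left by step down to D♯3.
Leap in, step out — an appoggiatura.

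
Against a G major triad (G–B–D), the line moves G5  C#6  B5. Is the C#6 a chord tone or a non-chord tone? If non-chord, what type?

Non-chord tone — an appoggiatura.

The harmony at that moment is G major triad (G, B, D); C#6 is not a chord tone.
It is approached by leap up from G5 and left by step down to B5.
Leap in, step out — an appoggiatura.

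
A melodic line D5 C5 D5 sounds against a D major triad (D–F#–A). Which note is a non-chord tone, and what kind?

C5 is a neighbor tone.

The harmony at that moment is D major triad (D, F#, A); C5 is not a chord tone.
It is approached by step down from D5 and left by step up to D5.
Step away and step back to the same note — a neighbor tone (lower neighbor).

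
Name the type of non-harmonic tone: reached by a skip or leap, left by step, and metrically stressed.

Approach: by leap. Departure: by step. Metric position: strong.
Leap in, step out, in a metrically strong position — an appoggiatura. (It is the mirror image of the escape tone, which steps in and leaps out from a weak position.)

Appoggiatura.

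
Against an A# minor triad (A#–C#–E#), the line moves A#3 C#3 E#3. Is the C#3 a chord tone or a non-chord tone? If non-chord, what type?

Chord tone (the third of A# minor triad).

A# minor triad contains A#, C#, E#; C# is the third, so it is a chord tone.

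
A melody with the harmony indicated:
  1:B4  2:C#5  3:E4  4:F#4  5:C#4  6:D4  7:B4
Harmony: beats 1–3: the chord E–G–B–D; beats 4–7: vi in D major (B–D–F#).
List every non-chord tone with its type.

C#5 (beat 2) — escape tone; C#4 (beat 5) — appoggiatura.

The harmony at that moment is E minor seventh chord (E, G, B, D); C#5 is not a chord tone.
It is approached by step up from B4 and left by leap down to E4.
Step in, leap out — an escape tone.
The harmony at that moment is B minor triad (B, D, F#); C#4 is not a chord tone.
It is approached by leap down from F#4 and left by step up to D4.
Leap in, step out — an appoggiatura.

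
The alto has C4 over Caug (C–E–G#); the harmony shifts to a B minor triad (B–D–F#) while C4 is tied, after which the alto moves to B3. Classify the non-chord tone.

C4 is a suspension.

The harmony at that moment is B minor triad (B, D, F#); C4 is not a chord tone.
It is held over (the same pitch as the preceding C4) and left by step down to B3.
Held over from the previous chord and resolving down by step — a suspension.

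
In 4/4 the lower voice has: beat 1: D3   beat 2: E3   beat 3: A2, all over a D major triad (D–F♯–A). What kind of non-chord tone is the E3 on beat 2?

The harmony at that moment is D major triad (D, F♯, A); E3 is not a chord tone.
It is approached by step up from D3 and left by leap down to A2.
Step in, leap out, on a weak beat — an escape tone.

Escape tone.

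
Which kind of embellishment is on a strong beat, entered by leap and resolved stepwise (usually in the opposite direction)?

Appoggiatura.

Approach: by leap. Departure: by step. Metric position: strong.
Leap in, step out, in a metrically strong position — an appoggiatura. (It is the mirror image of the escape tone, which steps in and leaps out from a weak position.)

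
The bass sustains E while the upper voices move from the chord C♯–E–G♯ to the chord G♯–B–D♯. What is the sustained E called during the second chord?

The harmony at that moment is G♯ minor triad (G♯, B, D♯); E is not a chord tone.
It is held over (the same pitch as the preceding E) and then sustained as the same pitch into the next harmony.
Sustained through a change of harmony — a pedal tone.

Pedal tone (pedal point).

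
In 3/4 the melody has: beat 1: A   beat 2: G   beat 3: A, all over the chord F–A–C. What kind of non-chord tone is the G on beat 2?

The harmony at that moment is F major triad (F, A, C); G is not a chord tone.
It is approached by step down from A and left by step up to A.
Step away and step back to the same note — a neighbor tone (lower neighbor).

Lower neighbor tone.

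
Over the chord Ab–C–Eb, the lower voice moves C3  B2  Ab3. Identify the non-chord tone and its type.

The harmony at that moment is Ab major triad (Ab, C, Eb); B2 is not a chord tone.
It is approached by step down from C3 and left by leap up to Ab3.
Step in, leap out — an escape tone.

B2 is an escape tone.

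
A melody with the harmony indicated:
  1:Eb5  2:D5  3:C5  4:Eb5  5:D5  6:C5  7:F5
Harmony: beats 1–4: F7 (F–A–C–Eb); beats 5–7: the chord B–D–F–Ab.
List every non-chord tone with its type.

The harmony at that moment is F dominant seventh chord (F, A, C, Eb); D5 is not a chord tone.
It is approached by step down from Eb5 and left by step down to C5.
Step in, step out in the same direction — a passing tone.
The harmony at that moment is B diminished seventh chord (B, D, F, Ab); C5 is not a chord tone.
It is approached by step down from D5 and left by leap up to F5.
Step in, leap out — an escape tone.

D5 (beat 2) — passing tone; C5 (beat 6) — escape tone.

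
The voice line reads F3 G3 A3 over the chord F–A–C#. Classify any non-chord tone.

G3 is a passing tone.

The harmony at that moment is F augmented triad (F, A, C#); G3 is not a chord tone.
It is approached by step up from F3 and left by step up to A3.
Step in, step out in the same direction — a passing tone.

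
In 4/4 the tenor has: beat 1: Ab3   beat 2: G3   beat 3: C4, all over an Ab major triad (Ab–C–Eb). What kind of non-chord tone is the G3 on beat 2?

Escape tone.

The harmony at that moment is Ab major triad (Ab, C, Eb); G3 is not a chord tone.
It is approached by step down from Ab3 and left by leap up to C4.
Step in, leap out, on a weak beat — an escape tone.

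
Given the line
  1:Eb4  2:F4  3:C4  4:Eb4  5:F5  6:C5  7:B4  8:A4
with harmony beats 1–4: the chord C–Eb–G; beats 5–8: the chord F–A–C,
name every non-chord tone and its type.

The harmony at that moment is C minor triad (C, Eb, G); F4 is not a chord tone.
It is approached by step up from Eb4 and left by leap down to C4.
Step in, leap out — an escape tone.
The harmony at that moment is F major triad (F, A, C); B4 is not a chord tone.
It is approached by step down from C5 and left by step down to A4.
Step in, step out in the same direction — a passing tone.

F4 (beat 2) — escape tone; B4 (beat 7) — passing tone.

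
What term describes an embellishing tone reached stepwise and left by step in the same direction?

Passing tone.

Approach: by step. Departure: by step, continuing in the same direction.
Stepwise on both sides with no change of direction means the note fills in the space between two different chord tones — a passing tone. (Had it turned back to its starting note it would be a neighbor tone instead.)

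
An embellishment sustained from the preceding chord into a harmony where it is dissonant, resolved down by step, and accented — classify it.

Approach: by preparation — the pitch is first a chord tone, then held (tied or repeated) while the harmony changes under it. Departure: down by step. Metric position: strong.
A prepared dissonance that resolves downward by step — a suspension. (The same figure resolving upward would be a retardation.)

Suspension.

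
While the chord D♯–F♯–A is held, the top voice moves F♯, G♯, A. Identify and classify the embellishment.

G♯ is a passing tone.

The harmony at that moment is D♯ diminished triad (D♯, F♯, A); G♯ is not a chord tone.
It is approached by step up from F♯ and left by step up to A.
Step in, step out in the same direction — a passing tone.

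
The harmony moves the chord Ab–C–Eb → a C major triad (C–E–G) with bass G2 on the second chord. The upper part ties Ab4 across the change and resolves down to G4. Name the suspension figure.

At the second chord the bass is G2. The suspended Ab4 lies a ninth above the bass; after resolving down by step to G4, the interval above the bass becomes an octave.
Suspension figures are named by those two intervals: 9–8.

9–8 suspension.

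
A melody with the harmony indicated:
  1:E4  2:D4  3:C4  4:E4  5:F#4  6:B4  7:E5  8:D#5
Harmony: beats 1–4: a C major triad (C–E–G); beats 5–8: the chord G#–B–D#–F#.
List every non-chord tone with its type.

D4 (beat 2) — passing tone; E5 (beat 7) — appoggiatura.

The harmony at that moment is C major triad (C, E, G); D4 is not a chord tone.
It is approached by step down from E4 and left by step down to C4.
Step in, step out in the same direction — a passing tone.
The harmony at that moment is G# minor seventh chord (G#, B, D#, F#); E5 is not a chord tone.
It is approached by leap up from B4 and left by step down to D#5.
Leap in, step out — an appoggiatura.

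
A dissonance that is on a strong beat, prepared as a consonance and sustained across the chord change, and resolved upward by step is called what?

Retardation.

Approach: by preparation — the pitch is first a chord tone, then held (tied or repeated) while the harmony changes under it. Departure: up by step. Metric position: strong.
A prepared dissonance that resolves upward by step — a retardation. (The same figure resolving downward would be a suspension.)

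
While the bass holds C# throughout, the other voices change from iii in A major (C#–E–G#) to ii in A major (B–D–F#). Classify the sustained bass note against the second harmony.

Pedal tone (pedal point).

The harmony at that moment is B minor triad (B, D, F#); C# is not a chord tone.
It is held over (the same pitch as the preceding C#) and then sustained as the same pitch into the next harmony.
Sustained through a change of harmony — a pedal tone.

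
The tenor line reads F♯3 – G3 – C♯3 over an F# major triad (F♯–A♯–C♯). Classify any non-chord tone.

The harmony at that moment is F♯ major triad (F♯, A♯, C♯); G3 is not a chord tone.
It is approached by step up from F♯3 and left by leap down to C♯3.
Step in, leap out — an escape tone.

G3 is an escape tone.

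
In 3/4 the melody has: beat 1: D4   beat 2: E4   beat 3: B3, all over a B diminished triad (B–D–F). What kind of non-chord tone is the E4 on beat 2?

Escape tone.

The harmony at that moment is B diminished triad (B, D, F); E4 is not a chord tone.
It is approached by step up from D4 and left by leap down to B3.
Step in, leap out, on a weak beat — an escape tone.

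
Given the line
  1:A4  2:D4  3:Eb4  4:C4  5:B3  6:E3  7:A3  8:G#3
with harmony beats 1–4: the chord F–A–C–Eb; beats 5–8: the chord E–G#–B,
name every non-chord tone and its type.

The harmony at that moment is F dominant seventh chord (F, A, C, Eb); D4 is not a chord tone.
It is approached by leap down from A4 and left by step up to Eb4.
Leap in, step out — an appoggiatura.
The harmony at that moment is E major triad (E, G#, B); A3 is not a chord tone.
It is approached by leap up from E3 and left by step down to G#3.
Leap in, step out — an appoggiatura.

D4 (beat 2) — appoggiatura; A3 (beat 7) — appoggiatura.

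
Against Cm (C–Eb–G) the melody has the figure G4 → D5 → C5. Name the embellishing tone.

D5 is an appoggiatura.

The harmony at that moment is C minor triad (C, Eb, G); D5 is not a chord tone.
It is approached by leap up from G4 and left by step down to C5.
Leap in, step out — an appoggiatura.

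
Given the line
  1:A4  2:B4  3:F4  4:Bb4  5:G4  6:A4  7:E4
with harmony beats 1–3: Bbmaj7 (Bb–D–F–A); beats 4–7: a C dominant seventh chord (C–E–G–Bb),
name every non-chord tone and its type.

B4 (beat 2) — escape tone; A4 (beat 6) — escape tone.

The harmony at that moment is Bb major seventh chord (Bb, D, F, A); B4 is not a chord tone.
It is approached by step up from A4 and left by leap down to F4.
Step in, leap out — an escape tone.
The harmony at that moment is C dominant seventh chord (C, E, G, Bb); A4 is not a chord tone.
It is approached by step up from G4 and left by leap down to E4.
Step in, leap out — an escape tone.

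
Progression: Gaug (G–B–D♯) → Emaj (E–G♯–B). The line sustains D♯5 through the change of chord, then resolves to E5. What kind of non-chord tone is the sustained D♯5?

D♯5 is a retardation.

The harmony at that moment is E major triad (E, G♯, B); D♯5 is not a chord tone.
It is held over (the same pitch as the preceding D♯5) and left by step up to E5.
Held over from the previous chord and resolving up by step — a retardation.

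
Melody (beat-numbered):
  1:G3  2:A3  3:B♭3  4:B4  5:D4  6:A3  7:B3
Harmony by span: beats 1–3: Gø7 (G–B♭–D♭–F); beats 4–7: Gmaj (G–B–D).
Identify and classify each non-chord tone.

The harmony at that moment is G half-diminished seventh chord (G, B♭, D♭, F); A3 is not a chord tone.
It is approached by step up from G3 and left by step up to B♭3.
Step in, step out in the same direction — a passing tone.
The harmony at that moment is G major triad (G, B, D); A3 is not a chord tone.
It is approached by leap down from D4 and left by step up to B3.
Leap in, step out — an appoggiatura.

A3 (beat 2) — passing tone; A3 (beat 6) — appoggiatura.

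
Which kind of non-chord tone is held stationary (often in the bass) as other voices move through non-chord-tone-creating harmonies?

Pedal tone.

Approach: none. Departure: none — a single pitch is sustained while the chords change around it, passing through harmonies that do not contain it.
No melodic motion at all; the dissonance is created entirely by the moving harmonies against the stationary note — a pedal tone (pedal point).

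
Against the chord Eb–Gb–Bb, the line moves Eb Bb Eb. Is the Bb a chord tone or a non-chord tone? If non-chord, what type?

Chord tone (the fifth of Eb minor triad).

Eb minor triad contains Eb, Gb, Bb; Bb is the fifth, so it is a chord tone.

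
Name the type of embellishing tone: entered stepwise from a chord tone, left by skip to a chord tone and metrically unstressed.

Approach: by step. Departure: by leap. Metric position: weak.
Step in, leap out, from a weak position — an escape tone (échappée). (It is the mirror image of the appoggiatura, which leaps in and steps out on a strong beat.)

Escape tone.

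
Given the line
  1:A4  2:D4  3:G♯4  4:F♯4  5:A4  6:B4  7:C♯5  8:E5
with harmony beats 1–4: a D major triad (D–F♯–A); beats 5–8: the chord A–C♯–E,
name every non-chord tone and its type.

The harmony at that moment is D major triad (D, F♯, A); G♯4 is not a chord tone.
It is approached by leap up from D4 and left by step down to F♯4.
Leap in, step out — an appoggiatura.
The harmony at that moment is A major triad (A, C♯, E); B4 is not a chord tone.
It is approached by step up from A4 and left by step up to C♯5.
Step in, step out in the same direction — a passing tone.

G♯4 (beat 3) — appoggiatura; B4 (beat 6) — passing tone.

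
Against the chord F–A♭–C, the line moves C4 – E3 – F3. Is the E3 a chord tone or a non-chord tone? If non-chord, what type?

The harmony at that moment is F minor triad (F, A♭, C); E3 is not a chord tone.
It is approached by leap down from C4 and left by step up to F3.
Leap in, step out — an appoggiatura.

Non-chord tone — an appoggiatura.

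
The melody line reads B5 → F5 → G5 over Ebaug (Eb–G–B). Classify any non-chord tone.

F5 is an appoggiatura.

The harmony at that moment is Eb augmented triad (Eb, G, B); F5 is not a chord tone.
It is approached by leap down from B5 and left by step up to G5.
Leap in, step out — an appoggiatura.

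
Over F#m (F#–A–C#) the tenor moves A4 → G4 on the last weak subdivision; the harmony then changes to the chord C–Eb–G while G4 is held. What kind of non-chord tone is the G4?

The harmony at that moment is F# minor triad (F#, A, C#); G4 is not a chord tone.
It is approached by step down from A4 and then sustained as the same pitch into the next harmony.
Arriving early and becoming a chord tone when the harmony changes — an anticipation.

G4 is an anticipation.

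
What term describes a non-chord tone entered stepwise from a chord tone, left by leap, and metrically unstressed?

Approach: by step. Departure: by leap. Metric position: weak.
Step in, leap out, from a weak position — an escape tone (échappée). (It is the mirror image of the appoggiatura, which leaps in and steps out on a strong beat.)

Escape tone.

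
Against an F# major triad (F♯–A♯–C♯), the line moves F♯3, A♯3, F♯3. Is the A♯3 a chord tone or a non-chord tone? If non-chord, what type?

Chord tone (the third of F# major triad).

F# major triad contains F♯, A♯, C♯; A♯ is the third, so it is a chord tone.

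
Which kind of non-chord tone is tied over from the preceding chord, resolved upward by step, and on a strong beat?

Approach: by preparation — the pitch is first a chord tone, then held (tied or repeated) while the harmony changes under it. Departure: up by step. Metric position: strong.
A prepared dissonance that resolves upward by step — a retardation. (The same figure resolving downward would be a suspension.)

Retardation.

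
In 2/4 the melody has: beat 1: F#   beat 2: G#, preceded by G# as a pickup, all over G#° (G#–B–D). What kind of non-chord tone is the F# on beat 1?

The harmony at that moment is G# diminished triad (G#, B, D); F# is not a chord tone.
It is approached by step down from G# and left by step up to G#.
Step away and step back to the same note — a neighbor tone (lower neighbor).

Lower neighbor tone.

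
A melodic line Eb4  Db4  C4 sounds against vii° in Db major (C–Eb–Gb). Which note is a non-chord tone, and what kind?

The harmony at that moment is C diminished triad (C, Eb, Gb); Db4 is not a chord tone.
It is approached by step down from Eb4 and left by step down to C4.
Step in, step out in the same direction — a passing tone.

Db4 is a passing tone.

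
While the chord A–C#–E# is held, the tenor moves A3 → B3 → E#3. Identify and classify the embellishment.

The harmony at that moment is A augmented triad (A, C#, E#); B3 is not a chord tone.
It is approached by step up from A3 and left by leap down to E#3.
Step in, leap out — an escape tone.

B3 is an escape tone.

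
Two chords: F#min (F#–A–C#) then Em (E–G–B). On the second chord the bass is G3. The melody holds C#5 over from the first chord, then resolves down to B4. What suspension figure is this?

At the second chord the bass is G3. The suspended C#5 lies a fourth above the bass; after resolving down by step to B4, the interval above the bass becomes a third.
Suspension figures are named by those two intervals: 4–3.

4–3 suspension.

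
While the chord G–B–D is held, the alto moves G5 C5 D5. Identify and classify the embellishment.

C5 is an appoggiatura.

The harmony at that moment is G major triad (G, B, D); C5 is not a chord tone.
It is approached by leap down from G5 and left by step up to D5.
Leap in, step out — an appoggiatura.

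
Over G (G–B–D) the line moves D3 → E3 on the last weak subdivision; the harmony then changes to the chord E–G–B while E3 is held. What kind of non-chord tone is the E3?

E3 is an anticipation.

The harmony at that moment is G major triad (G, B, D); E3 is not a chord tone.
It is approached by step up from D3 and then sustained as the same pitch into the next harmony.
Arriving early and becoming a chord tone when the harmony changes — an anticipation.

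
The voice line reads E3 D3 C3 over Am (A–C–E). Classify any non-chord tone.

D3 is a passing tone.

The harmony at that moment is A minor triad (A, C, E); D3 is not a chord tone.
It is approached by step down from E3 and left by step down to C3.
Step in, step out in the same direction — a passing tone.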